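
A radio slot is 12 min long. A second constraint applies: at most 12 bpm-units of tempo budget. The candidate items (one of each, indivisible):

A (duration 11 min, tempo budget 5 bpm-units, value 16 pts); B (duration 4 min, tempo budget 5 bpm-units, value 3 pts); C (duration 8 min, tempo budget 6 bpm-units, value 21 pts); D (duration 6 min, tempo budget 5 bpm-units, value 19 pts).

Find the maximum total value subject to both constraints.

24 pts

Feasible sets respecting both limits:
- B+C: duration 12, tempo budget 11, value 24
- B+D: duration 10, tempo budget 10, value 22
- C: duration 8, tempo budget 6, value 21
Best: 24 pts.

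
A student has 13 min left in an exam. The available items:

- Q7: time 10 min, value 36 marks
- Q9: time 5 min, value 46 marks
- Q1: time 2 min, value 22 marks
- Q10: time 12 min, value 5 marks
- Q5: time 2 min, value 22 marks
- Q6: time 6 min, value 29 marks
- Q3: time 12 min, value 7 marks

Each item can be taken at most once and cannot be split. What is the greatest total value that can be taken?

Check high-value combinations within 13 min:
- Q9+Q1+Q6: time 5+2+6=13, value 46+22+29=97
- Q9+Q5+Q6: time 5+2+6=13, value 46+22+29=97
- Q9+Q1+Q5: time 5+2+2=9, value 46+22+22=90
- Q9+Q6: time 5+6=11, value 46+29=75
Best: 97 marks.

97 marks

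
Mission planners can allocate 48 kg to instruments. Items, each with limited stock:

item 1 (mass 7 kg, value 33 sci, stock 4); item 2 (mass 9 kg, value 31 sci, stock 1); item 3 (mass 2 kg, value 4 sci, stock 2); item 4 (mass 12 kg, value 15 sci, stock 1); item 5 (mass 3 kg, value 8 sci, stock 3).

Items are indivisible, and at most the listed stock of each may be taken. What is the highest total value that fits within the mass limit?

191 sci

Top feasible selections:
- 4×item 1 + 1×item 2 + 1×item 3 + 3×item 5: mass 48, value 191
- 4×item 1 + 1×item 2 + 3×item 5: mass 46, value 187
- 4×item 1 + 1×item 2 + 2×item 3 + 2×item 5: mass 47, value 187
Best: 191 sci.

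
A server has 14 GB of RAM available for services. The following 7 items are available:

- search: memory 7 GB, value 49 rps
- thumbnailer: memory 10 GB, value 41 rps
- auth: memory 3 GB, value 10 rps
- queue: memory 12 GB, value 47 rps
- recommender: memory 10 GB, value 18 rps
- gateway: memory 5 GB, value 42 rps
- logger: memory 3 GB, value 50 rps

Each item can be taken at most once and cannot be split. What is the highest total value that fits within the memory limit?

109 rps

This is a 0/1 knapsack; check combinations near the capacity.
- search+auth+logger: memory 7+3+3=13, value 49+10+50=109
- auth+gateway+logger: memory 3+5+3=11, value 10+42+50=102
- search+logger: memory 7+3=10, value 49+50=99
- gateway+logger: memory 5+3=8, value 42+50=92
Best: 109 rps.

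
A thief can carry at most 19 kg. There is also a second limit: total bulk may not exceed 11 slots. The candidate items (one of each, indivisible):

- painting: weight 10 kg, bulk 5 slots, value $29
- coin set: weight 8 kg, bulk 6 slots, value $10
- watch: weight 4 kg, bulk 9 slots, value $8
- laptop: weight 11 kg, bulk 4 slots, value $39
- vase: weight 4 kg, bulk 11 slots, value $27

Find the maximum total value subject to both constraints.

$49

Feasible sets respecting both limits:
- coin set+laptop: weight 19, bulk 10, value 49
- painting+coin set: weight 18, bulk 11, value 39
- laptop: weight 11, bulk 4, value 39
- painting: weight 10, bulk 5, value 29
Best: $49.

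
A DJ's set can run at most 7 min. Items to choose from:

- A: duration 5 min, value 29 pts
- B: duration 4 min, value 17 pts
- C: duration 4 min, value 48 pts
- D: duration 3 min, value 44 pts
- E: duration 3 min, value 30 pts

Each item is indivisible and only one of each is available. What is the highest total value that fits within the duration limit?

92 pts

Check high-value combinations within 7 min:
- C+D: duration 4+3=7, value 48+44=92
- C+E: duration 4+3=7, value 48+30=78
- D+E: duration 3+3=6, value 44+30=74
- B+D: duration 4+3=7, value 17+44=61
Best: 92 pts.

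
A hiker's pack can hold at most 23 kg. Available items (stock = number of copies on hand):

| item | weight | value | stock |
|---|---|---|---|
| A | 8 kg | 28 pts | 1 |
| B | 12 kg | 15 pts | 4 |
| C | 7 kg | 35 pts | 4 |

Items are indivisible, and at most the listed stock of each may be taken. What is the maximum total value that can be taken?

Best selections within weight 23 and stock limits:
- 3×C: weight 21, value 105
- 1×A + 2×C: weight 22, value 98
- 2×C: weight 14, value 70
Best: 105 pts.

105 pts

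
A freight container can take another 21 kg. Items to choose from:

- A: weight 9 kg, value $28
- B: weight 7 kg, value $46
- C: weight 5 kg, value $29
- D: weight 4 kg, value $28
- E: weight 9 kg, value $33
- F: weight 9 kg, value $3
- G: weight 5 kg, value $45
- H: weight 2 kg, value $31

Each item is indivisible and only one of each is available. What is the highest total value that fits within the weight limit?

$151

Check high-value combinations within 21 kg:
- B+C+G+H: weight 7+5+5+2=19, value 46+29+45+31=151
- B+D+G+H: weight 7+4+5+2=18, value 46+28+45+31=150
- B+C+D+G: weight 7+5+4+5=21, value 46+29+28+45=148
Best: $151.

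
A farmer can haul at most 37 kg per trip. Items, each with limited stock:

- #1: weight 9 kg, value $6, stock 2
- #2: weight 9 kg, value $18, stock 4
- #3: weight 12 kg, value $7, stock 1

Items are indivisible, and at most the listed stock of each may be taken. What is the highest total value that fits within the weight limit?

Top feasible selections:
- 4×#2: weight 36, value 72
- 1×#1 + 3×#2: weight 36, value 60
Best: $72.

$72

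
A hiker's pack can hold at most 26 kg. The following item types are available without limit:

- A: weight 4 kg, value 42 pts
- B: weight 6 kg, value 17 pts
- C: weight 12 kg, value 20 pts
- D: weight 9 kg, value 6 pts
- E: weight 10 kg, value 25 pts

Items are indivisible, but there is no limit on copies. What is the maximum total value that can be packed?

252 pts

Best value-per-unit is A at 42/4, and filling with it alone uses weight 6×4=24. No mix of the others beats 6×42 = 252.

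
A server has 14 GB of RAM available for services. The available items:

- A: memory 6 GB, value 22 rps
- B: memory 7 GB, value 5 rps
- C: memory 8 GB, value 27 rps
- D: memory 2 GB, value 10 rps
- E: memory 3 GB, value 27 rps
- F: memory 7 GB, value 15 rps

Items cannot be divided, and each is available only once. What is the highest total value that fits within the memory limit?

This is a 0/1 knapsack; check combinations near the capacity.
- C+D+E: memory 8+2+3=13, value 27+10+27=64
- A+D+E: memory 6+2+3=11, value 22+10+27=59
- C+E: memory 8+3=11, value 27+27=54
- D+E+F: memory 2+3+7=12, value 10+27+15=52
Best: 64 rps.

64 rps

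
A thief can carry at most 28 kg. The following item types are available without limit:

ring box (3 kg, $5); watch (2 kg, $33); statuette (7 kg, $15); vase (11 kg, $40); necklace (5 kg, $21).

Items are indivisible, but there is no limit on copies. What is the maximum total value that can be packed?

$462

Best value-per-unit is watch at 33/2, and filling with it alone uses weight 14×2=28. No mix of the others beats 14×33 = 462.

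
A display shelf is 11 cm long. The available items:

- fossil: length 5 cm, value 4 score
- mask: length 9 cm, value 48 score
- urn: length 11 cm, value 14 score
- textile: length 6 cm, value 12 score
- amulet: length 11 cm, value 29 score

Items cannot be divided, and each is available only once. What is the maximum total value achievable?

Check high-value combinations within 11 cm:
- mask: length 9, value 48
- amulet: length 11, value 29
- fossil+textile: length 5+6=11, value 4+12=16
- urn: length 11, value 14
- textile: length 6, value 12
Best: 48 score.

48 score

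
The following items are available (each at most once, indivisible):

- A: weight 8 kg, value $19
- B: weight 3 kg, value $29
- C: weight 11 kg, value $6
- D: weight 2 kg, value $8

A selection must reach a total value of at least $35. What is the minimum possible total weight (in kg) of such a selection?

5

Subsets with value ≥ 35, sorted by total weight:
- B+D: weight 5, value 37
- A+B: weight 11, value 48
Minimum weight: 5 kg.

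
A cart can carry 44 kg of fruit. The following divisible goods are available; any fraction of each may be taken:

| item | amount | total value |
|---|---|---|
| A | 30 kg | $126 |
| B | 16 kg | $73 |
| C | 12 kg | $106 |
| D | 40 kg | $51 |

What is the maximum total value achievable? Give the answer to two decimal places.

Take in order of value per unit:
- C (106/12 per unit): all 12 → value 106, running total 106.00
- B (73/16 per unit): all 16 → value 73, running total 179.00
- A (126/30 per unit): 16 of 30 → value 16×126/30 = 67.2000, running total 246.20
Total 246.20.

246.20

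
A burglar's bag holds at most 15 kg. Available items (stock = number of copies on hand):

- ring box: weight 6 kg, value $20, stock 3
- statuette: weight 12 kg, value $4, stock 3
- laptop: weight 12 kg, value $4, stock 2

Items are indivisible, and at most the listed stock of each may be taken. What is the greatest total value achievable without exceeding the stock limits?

Best selections within weight 15 and stock limits:
- 2×ring box: weight 12, value 40
- 1×ring box: weight 6, value 20
Best: $40.

$40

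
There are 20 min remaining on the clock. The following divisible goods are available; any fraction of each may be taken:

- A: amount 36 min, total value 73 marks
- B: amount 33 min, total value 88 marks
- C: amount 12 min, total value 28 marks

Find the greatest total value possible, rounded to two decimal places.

Take in order of value per unit:
- B (88/33 per unit): 20 of 33 → value 20×88/33 = 53.3333, running total 53.33
Total 53.33.

53.33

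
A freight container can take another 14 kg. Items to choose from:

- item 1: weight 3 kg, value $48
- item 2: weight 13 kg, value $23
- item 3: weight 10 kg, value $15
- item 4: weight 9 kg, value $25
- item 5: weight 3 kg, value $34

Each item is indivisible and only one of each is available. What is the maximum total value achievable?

$82

This is a 0/1 knapsack; check combinations near the capacity.
- item 1+item 5: weight 3+3=6, value 48+34=82
- item 1+item 4: weight 3+9=12, value 48+25=73
- item 1+item 3: weight 3+10=13, value 48+15=63
Best: $82.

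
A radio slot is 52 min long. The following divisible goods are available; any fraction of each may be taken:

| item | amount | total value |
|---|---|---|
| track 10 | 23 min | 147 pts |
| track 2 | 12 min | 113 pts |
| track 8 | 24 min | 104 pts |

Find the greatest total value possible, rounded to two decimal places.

Take in order of value per unit:
- track 2 (113/12 per unit): all 12 → value 113, running total 113.00
- track 10 (147/23 per unit): all 23 → value 147, running total 260.00
- track 8 (104/24 per unit): 17 of 24 → value 17×104/24 = 73.6667, running total 333.67
Total 333.67.

333.67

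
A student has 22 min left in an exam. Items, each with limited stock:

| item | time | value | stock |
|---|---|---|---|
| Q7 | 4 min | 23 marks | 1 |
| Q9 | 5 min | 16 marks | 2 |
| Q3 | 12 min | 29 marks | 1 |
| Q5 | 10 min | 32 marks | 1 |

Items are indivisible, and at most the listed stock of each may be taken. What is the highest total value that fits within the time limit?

71 marks

Best selections within time 22 and stock limits:
- 1×Q7 + 1×Q9 + 1×Q5: time 19, value 71
- 1×Q7 + 1×Q9 + 1×Q3: time 21, value 68
Best: 71 marks.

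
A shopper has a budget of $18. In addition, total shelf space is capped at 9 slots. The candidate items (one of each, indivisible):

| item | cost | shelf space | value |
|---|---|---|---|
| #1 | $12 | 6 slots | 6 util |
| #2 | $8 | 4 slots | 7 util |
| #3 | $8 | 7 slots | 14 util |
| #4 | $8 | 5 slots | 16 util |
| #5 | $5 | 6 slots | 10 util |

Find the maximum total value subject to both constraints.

Feasible sets respecting both limits:
- #2+#4: cost 16, shelf space 9, value 23
- #4: cost 8, shelf space 5, value 16
- #3: cost 8, shelf space 7, value 14
Best: 23 util.

23 util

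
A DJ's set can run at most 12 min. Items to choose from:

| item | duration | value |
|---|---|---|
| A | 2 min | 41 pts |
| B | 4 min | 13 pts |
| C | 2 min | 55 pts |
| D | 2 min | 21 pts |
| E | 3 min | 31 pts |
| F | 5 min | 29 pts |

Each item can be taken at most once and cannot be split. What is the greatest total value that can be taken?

156 pts

Check high-value combinations within 12 min:
- A+C+E+F: duration 2+2+3+5=12, value 41+55+31+29=156
- A+C+D+E: duration 2+2+2+3=9, value 41+55+21+31=148
- A+C+D+F: duration 2+2+2+5=11, value 41+55+21+29=146
- A+B+C+E: duration 2+4+2+3=11, value 41+13+55+31=140
- C+D+E+F: duration 2+2+3+5=12, value 55+21+31+29=136
Best: 156 pts.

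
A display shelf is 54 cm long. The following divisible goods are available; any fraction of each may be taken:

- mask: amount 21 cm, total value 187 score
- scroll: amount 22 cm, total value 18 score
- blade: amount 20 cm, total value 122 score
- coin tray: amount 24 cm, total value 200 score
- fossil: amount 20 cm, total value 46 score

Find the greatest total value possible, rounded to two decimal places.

Take in order of value per unit:
- mask (187/21 per unit): all 21 → value 187, running total 187.00
- coin tray (200/24 per unit): all 24 → value 200, running total 387.00
- blade (122/20 per unit): 9 of 20 → value 9×122/20 = 54.9000, running total 441.90
Total 441.90.

441.90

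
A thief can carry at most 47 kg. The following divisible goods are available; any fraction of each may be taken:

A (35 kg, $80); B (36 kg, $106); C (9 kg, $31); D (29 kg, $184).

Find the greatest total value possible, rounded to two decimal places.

Take in order of value per unit:
- D (184/29 per unit): all 29 → value 184, running total 184.00
- C (31/9 per unit): all 9 → value 31, running total 215.00
- B (106/36 per unit): 9 of 36 → value 9×106/36 = 26.5000, running total 241.50
Total 241.50.

241.50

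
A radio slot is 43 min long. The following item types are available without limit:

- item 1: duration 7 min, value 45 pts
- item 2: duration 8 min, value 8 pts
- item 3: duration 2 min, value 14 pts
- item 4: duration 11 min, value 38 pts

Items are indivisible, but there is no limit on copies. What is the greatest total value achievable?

297 pts

Best value-per-unit is item 3 at 14/2; filling with it alone gives 21×14 = 294.
Optimal mix: 1×item 1 + 18×item 3 → duration 43, value 297.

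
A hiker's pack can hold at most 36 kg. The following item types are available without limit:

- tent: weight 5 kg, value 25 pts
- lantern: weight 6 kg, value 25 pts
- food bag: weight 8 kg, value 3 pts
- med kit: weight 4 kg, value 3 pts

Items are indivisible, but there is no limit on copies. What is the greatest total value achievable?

Best value-per-unit is tent at 25/5, and filling with it alone uses weight 7×5=35. No mix of the others beats 7×25 = 175.

175 pts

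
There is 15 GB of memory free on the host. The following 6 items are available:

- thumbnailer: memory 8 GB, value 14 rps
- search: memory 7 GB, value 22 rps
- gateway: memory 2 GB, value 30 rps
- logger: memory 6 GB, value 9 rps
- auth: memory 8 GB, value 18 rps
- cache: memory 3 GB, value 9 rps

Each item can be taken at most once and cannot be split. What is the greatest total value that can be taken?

Check high-value combinations within 15 GB:
- search+gateway+cache: memory 7+2+3=12, value 22+30+9=61
- search+gateway+logger: memory 7+2+6=15, value 22+30+9=61
- gateway+auth+cache: memory 2+8+3=13, value 30+18+9=57
- thumbnailer+gateway+cache: memory 8+2+3=13, value 14+30+9=53
- search+gateway: memory 7+2=9, value 22+30=52
Best: 61 rps.

61 rps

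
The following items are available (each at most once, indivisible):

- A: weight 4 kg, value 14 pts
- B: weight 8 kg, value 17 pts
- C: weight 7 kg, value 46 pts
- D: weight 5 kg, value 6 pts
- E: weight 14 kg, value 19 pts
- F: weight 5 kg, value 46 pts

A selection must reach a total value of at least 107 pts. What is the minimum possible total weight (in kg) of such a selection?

20

Subsets with value ≥ 107, sorted by total weight:
- B+C+F: weight 20, value 109
- A+C+D+F: weight 21, value 112
Minimum weight: 20 kg.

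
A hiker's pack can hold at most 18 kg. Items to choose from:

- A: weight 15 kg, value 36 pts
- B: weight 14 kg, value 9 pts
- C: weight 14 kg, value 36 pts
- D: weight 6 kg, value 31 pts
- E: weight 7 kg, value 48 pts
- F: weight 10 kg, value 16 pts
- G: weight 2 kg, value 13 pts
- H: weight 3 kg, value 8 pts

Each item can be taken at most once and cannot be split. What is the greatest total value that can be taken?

100 pts

Check high-value combinations within 18 kg:
- D+E+G+H: weight 6+7+2+3=18, value 31+48+13+8=100
- D+E+G: weight 6+7+2=15, value 31+48+13=92
- D+E+H: weight 6+7+3=16, value 31+48+8=87
Best: 100 pts.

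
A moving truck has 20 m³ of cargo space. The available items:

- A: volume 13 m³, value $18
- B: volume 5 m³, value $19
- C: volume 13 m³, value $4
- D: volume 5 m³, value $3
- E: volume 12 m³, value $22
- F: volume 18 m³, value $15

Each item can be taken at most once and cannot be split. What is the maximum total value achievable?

This is a 0/1 knapsack; check combinations near the capacity.
- B+E: volume 5+12=17, value 19+22=41
- A+B: volume 13+5=18, value 18+19=37
- D+E: volume 5+12=17, value 3+22=25
- B+C: volume 5+13=18, value 19+4=23
- B+D: volume 5+5=10, value 19+3=22
Best: $41.

$41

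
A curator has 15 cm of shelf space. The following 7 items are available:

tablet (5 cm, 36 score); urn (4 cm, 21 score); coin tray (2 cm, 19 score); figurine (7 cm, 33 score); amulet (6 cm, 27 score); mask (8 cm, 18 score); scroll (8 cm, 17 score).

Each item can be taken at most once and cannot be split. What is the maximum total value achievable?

88 score

Check high-value combinations within 15 cm:
- tablet+coin tray+figurine: length 5+2+7=14, value 36+19+33=88
- tablet+urn+amulet: length 5+4+6=15, value 36+21+27=84
- tablet+coin tray+amulet: length 5+2+6=13, value 36+19+27=82
- coin tray+figurine+amulet: length 2+7+6=15, value 19+33+27=79
Best: 88 score.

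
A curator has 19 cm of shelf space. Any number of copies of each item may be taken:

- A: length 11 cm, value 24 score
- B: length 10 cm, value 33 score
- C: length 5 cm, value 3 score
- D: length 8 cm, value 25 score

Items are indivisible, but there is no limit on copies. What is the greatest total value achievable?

Best value-per-unit is B at 33/10; filling with it alone gives 1×33 = 33.
Optimal mix: 1×B + 1×D → length 18, value 58.

58 score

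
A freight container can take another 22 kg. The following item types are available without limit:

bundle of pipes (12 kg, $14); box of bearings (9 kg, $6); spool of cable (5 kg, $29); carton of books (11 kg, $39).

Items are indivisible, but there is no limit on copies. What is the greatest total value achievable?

$116

Best value-per-unit is spool of cable at 29/5, and filling with it alone uses weight 4×5=20. No mix of the others beats 4×29 = 116.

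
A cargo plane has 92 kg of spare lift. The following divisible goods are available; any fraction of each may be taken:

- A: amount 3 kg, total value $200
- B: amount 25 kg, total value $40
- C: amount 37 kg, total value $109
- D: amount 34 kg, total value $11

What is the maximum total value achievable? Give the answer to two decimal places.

357.74

Take in order of value per unit:
- A (200/3 per unit): all 3 → value 200, running total 200.00
- C (109/37 per unit): all 37 → value 109, running total 309.00
- B (40/25 per unit): all 25 → value 40, running total 349.00
- D (11/34 per unit): 27 of 34 → value 27×11/34 = 8.7353, running total 357.74
Total 357.74.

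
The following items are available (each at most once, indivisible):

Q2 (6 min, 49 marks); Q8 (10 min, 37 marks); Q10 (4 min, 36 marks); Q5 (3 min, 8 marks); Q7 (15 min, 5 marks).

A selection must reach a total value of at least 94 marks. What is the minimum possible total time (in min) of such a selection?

19

Subsets with value ≥ 94, sorted by total time:
- Q2+Q8+Q5: time 19, value 94
- Q2+Q8+Q10: time 20, value 122
- Q2+Q8+Q10+Q5: time 23, value 130
Minimum time: 19 min.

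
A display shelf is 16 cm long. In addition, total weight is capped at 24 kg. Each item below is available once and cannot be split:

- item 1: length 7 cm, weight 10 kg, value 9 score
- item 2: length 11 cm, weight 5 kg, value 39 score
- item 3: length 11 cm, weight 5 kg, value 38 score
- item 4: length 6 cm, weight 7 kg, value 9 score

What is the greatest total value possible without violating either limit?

39 score

Feasible sets respecting both limits:
- item 2: length 11, weight 5, value 39
- item 3: length 11, weight 5, value 38
- item 1+item 4: length 13, weight 17, value 18
Best: 39 score.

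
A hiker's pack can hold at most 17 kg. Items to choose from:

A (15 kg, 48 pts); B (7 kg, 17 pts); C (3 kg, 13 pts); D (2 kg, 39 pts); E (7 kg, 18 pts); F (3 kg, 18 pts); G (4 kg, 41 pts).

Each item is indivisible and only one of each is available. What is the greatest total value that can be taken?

116 pts

Check high-value combinations within 17 kg:
- D+E+F+G: weight 2+7+3+4=16, value 39+18+18+41=116
- B+D+F+G: weight 7+2+3+4=16, value 17+39+18+41=115
- C+D+F+G: weight 3+2+3+4=12, value 13+39+18+41=111
Best: 116 pts.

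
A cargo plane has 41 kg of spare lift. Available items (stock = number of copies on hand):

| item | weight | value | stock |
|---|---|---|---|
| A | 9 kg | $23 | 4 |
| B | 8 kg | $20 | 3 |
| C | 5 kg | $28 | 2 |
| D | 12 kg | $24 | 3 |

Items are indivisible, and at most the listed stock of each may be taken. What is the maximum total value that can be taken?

Best selections within weight 41 and stock limits:
- 2×A + 2×C + 1×D: weight 40, value 126
- 3×A + 2×C: weight 37, value 125
Best: $126.

$126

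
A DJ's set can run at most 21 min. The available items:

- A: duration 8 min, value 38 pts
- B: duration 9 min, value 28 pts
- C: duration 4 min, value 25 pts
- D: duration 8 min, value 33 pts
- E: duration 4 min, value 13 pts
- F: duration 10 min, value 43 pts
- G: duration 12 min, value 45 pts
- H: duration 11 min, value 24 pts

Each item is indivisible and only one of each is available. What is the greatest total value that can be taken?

96 pts

This is a 0/1 knapsack; check combinations near the capacity.
- A+C+D: duration 8+4+8=20, value 38+25+33=96
- A+B+C: duration 8+9+4=21, value 38+28+25=91
- B+C+D: duration 9+4+8=21, value 28+25+33=86
- A+D+E: duration 8+8+4=20, value 38+33+13=84
Best: 96 pts.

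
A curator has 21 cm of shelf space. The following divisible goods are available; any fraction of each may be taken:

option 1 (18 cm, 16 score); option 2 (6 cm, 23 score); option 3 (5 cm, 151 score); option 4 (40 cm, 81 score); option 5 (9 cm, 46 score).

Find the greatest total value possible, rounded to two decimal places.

Take in order of value per unit:
- option 3 (151/5 per unit): all 5 → value 151, running total 151.00
- option 5 (46/9 per unit): all 9 → value 46, running total 197.00
- option 2 (23/6 per unit): all 6 → value 23, running total 220.00
- option 4 (81/40 per unit): 1 of 40 → value 1×81/40 = 2.0250, running total 222.03
Total 222.03.

222.03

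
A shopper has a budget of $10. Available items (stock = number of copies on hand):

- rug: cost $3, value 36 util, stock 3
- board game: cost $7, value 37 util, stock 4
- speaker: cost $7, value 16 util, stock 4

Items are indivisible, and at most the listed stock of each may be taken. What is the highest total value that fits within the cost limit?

108 util

Top feasible selections:
- 3×rug: cost 9, value 108
- 1×rug + 1×board game: cost 10, value 73
- 2×rug: cost 6, value 72
- 1×rug + 1×speaker: cost 10, value 52
Best: 108 util.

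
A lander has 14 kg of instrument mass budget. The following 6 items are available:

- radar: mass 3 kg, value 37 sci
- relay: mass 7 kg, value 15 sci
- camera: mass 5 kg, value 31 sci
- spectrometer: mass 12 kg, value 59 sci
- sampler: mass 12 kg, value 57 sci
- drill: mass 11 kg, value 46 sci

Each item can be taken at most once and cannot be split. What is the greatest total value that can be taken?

Check high-value combinations within 14 kg:
- radar+drill: mass 3+11=14, value 37+46=83
- radar+camera: mass 3+5=8, value 37+31=68
- spectrometer: mass 12, value 59
- sampler: mass 12, value 57
Best: 83 sci.

83 sci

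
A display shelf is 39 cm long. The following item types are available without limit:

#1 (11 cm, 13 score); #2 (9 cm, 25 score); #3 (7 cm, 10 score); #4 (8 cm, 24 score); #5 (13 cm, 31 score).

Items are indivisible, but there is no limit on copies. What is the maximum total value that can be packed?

Best value-per-unit is #4 at 24/8; filling with it alone gives 4×24 = 96.
Optimal mix: 1×#3 + 4×#4 → length 39, value 106.

106 score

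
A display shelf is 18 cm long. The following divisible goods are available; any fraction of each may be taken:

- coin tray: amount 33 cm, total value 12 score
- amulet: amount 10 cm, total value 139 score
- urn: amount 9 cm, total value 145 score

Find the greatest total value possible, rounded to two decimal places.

Take in order of value per unit:
- urn (145/9 per unit): all 9 → value 145, running total 145.00
- amulet (139/10 per unit): 9 of 10 → value 9×139/10 = 125.1000, running total 270.10
Total 270.10.

270.10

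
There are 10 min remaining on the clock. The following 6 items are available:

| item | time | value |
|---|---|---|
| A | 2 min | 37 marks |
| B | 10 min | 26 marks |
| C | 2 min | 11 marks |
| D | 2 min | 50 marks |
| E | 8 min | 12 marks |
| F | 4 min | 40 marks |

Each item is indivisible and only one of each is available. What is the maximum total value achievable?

138 marks

Check high-value combinations within 10 min:
- A+C+D+F: time 2+2+2+4=10, value 37+11+50+40=138
- A+D+F: time 2+2+4=8, value 37+50+40=127
- C+D+F: time 2+2+4=8, value 11+50+40=101
Best: 138 marks.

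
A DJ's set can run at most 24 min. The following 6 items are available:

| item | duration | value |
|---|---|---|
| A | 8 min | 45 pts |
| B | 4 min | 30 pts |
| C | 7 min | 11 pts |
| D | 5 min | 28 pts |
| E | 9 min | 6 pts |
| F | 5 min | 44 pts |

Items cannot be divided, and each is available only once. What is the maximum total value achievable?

Check high-value combinations within 24 min:
- A+B+D+F: duration 8+4+5+5=22, value 45+30+28+44=147
- A+B+C+F: duration 8+4+7+5=24, value 45+30+11+44=130
- A+B+F: duration 8+4+5=17, value 45+30+44=119
- A+D+F: duration 8+5+5=18, value 45+28+44=117
- A+B+C+D: duration 8+4+7+5=24, value 45+30+11+28=114
Best: 147 pts.

147 pts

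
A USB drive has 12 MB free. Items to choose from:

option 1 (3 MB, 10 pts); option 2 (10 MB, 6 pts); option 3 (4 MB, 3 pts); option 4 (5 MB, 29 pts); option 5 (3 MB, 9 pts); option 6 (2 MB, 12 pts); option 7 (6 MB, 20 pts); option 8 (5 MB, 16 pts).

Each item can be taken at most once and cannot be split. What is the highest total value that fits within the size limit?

57 pts

Check high-value combinations within 12 MB:
- option 4+option 6+option 8: size 5+2+5=12, value 29+12+16=57
- option 1+option 4+option 6: size 3+5+2=10, value 10+29+12=51
- option 4+option 5+option 6: size 5+3+2=10, value 29+9+12=50
Best: 57 pts.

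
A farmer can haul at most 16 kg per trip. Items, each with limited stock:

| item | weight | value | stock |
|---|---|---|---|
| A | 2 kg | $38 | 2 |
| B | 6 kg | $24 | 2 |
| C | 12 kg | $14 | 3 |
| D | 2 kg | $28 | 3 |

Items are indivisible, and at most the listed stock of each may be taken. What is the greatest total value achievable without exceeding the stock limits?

Best selections within weight 16 and stock limits:
- 2×A + 1×B + 3×D: weight 16, value 184
- 2×A + 3×D: weight 10, value 160
Best: $184.

$184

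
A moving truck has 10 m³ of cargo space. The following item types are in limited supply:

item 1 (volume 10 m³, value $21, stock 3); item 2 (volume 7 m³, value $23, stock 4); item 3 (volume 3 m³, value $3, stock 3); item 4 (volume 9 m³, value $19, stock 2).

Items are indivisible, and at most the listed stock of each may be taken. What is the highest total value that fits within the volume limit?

Best selections within volume 10 and stock limits:
- 1×item 2 + 1×item 3: volume 10, value 26
- 1×item 2: volume 7, value 23
- 1×item 1: volume 10, value 21
Best: $26.

$26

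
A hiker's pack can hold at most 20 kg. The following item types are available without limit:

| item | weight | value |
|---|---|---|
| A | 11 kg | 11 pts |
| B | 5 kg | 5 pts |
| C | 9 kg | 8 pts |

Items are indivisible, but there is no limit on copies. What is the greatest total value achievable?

20 pts

Best value-per-unit is A at 11/11; filling with it alone gives 1×11 = 11.
Optimal mix: 4×B → weight 20, value 20.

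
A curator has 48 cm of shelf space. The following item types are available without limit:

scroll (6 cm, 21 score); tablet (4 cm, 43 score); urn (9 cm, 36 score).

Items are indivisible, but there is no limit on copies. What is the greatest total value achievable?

Best value-per-unit is tablet at 43/4, and filling with it alone uses length 12×4=48. No mix of the others beats 12×43 = 516.

516 score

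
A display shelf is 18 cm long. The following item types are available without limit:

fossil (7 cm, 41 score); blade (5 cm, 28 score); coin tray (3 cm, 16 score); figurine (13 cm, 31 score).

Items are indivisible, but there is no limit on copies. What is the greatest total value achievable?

Best value-per-unit is fossil at 41/7; filling with it alone gives 2×41 = 82.
Optimal mix: 1×fossil + 1×blade + 2×coin tray → length 18, value 101.

101 score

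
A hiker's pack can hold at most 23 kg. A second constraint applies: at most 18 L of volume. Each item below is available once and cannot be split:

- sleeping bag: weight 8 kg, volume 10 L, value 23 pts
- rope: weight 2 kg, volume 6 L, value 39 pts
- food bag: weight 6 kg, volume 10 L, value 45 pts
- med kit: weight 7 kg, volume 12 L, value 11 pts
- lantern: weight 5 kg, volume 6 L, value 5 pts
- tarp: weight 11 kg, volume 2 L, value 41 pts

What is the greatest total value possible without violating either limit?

125 pts

Feasible sets respecting both limits:
- rope+food bag+tarp: weight 19, volume 18, value 125
- sleeping bag+rope+tarp: weight 21, volume 18, value 103
- food bag+lantern+tarp: weight 22, volume 18, value 91
- food bag+tarp: weight 17, volume 12, value 86
Best: 125 pts.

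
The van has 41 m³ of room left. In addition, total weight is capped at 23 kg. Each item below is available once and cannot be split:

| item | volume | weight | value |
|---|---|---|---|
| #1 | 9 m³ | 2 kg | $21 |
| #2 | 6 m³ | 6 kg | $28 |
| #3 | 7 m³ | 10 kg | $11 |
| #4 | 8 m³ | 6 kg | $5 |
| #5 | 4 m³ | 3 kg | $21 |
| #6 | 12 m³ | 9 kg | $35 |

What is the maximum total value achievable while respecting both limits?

Feasible sets respecting both limits:
- #1+#2+#5+#6: volume 31, weight 20, value 105
- #1+#2+#4+#6: volume 35, weight 23, value 89
- #1+#2+#6: volume 27, weight 17, value 84
Best: $105.

$105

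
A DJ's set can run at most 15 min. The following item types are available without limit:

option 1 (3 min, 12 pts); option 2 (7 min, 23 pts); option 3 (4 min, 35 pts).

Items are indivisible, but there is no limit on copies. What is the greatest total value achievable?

117 pts

Best value-per-unit is option 3 at 35/4; filling with it alone gives 3×35 = 105.
Optimal mix: 1×option 1 + 3×option 3 → duration 15, value 117.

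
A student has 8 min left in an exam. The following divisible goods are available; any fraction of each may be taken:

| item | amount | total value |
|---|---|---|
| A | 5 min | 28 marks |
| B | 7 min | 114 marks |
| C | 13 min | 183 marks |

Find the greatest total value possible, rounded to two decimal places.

Take in order of value per unit:
- B (114/7 per unit): all 7 → value 114, running total 114.00
- C (183/13 per unit): 1 of 13 → value 1×183/13 = 14.0769, running total 128.08
Total 128.08.

128.08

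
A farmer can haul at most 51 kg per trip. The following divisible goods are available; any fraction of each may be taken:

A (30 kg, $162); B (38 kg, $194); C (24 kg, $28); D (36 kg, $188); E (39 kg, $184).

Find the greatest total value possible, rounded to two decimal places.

271.67

Take in order of value per unit:
- A (162/30 per unit): all 30 → value 162, running total 162.00
- D (188/36 per unit): 21 of 36 → value 21×188/36 = 109.6667, running total 271.67
Total 271.67.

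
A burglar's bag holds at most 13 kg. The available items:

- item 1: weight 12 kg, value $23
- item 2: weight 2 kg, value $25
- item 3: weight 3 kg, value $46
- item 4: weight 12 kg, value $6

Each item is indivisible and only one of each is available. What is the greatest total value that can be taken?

$71

Check high-value combinations within 13 kg:
- item 2+item 3: weight 2+3=5, value 25+46=71
- item 3: weight 3, value 46
- item 2: weight 2, value 25
- item 1: weight 12, value 23
- item 4: weight 12, value 6
Best: $71.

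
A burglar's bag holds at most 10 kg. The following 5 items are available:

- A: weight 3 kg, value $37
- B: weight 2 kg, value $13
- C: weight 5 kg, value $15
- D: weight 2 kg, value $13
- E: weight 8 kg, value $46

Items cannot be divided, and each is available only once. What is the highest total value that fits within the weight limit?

This is a 0/1 knapsack; check combinations near the capacity.
- A+B+C: weight 3+2+5=10, value 37+13+15=65
- A+C+D: weight 3+5+2=10, value 37+15+13=65
- A+B+D: weight 3+2+2=7, value 37+13+13=63
Best: $65.

$65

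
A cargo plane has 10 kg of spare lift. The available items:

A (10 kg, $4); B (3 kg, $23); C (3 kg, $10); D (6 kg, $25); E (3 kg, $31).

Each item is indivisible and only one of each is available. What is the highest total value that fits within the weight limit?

$64

Check high-value combinations within 10 kg:
- B+C+E: weight 3+3+3=9, value 23+10+31=64
- D+E: weight 6+3=9, value 25+31=56
- B+E: weight 3+3=6, value 23+31=54
Best: $64.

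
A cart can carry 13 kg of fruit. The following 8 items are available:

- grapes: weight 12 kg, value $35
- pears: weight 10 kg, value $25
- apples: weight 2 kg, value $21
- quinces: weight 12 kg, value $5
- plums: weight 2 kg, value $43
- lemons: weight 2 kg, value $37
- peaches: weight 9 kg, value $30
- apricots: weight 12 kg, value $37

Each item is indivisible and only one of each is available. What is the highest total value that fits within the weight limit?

$110

Check high-value combinations within 13 kg:
- plums+lemons+peaches: weight 2+2+9=13, value 43+37+30=110
- apples+plums+lemons: weight 2+2+2=6, value 21+43+37=101
- apples+plums+peaches: weight 2+2+9=13, value 21+43+30=94
- apples+lemons+peaches: weight 2+2+9=13, value 21+37+30=88
- plums+lemons: weight 2+2=4, value 43+37=80
Best: $110.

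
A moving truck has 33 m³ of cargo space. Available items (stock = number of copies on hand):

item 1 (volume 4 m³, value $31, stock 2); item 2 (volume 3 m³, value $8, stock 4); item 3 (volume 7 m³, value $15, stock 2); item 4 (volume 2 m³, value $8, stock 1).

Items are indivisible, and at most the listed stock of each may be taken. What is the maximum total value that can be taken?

Best selections within volume 33 and stock limits:
- 2×item 1 + 3×item 2 + 2×item 3 + 1×item 4: volume 33, value 124
- 2×item 1 + 4×item 2 + 1×item 3 + 1×item 4: volume 29, value 117
- 2×item 1 + 2×item 2 + 2×item 3 + 1×item 4: volume 30, value 116
- 2×item 1 + 3×item 2 + 2×item 3: volume 31, value 116
Best: $124.

$124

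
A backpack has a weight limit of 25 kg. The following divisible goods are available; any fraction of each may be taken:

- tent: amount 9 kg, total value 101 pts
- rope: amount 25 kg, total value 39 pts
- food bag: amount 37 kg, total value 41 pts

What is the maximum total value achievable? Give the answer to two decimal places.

125.96

Take in order of value per unit:
- tent (101/9 per unit): all 9 → value 101, running total 101.00
- rope (39/25 per unit): 16 of 25 → value 16×39/25 = 24.9600, running total 125.96
Total 125.96.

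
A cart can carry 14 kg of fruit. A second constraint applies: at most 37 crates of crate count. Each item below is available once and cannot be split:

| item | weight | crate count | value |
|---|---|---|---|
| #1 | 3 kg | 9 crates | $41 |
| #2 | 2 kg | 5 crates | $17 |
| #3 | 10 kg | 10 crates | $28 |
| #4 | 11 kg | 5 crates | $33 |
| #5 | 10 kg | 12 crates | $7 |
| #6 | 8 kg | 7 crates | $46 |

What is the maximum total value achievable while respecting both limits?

Feasible sets respecting both limits:
- #1+#2+#6: weight 13, crate count 21, value 104
- #1+#6: weight 11, crate count 16, value 87
- #1+#4: weight 14, crate count 14, value 74
- #1+#3: weight 13, crate count 19, value 69
Best: $104.

$104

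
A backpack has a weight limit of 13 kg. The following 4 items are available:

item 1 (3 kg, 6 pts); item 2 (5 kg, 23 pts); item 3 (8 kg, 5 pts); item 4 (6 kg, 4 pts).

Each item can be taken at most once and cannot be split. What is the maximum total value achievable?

29 pts

This is a 0/1 knapsack; check combinations near the capacity.
- item 1+item 2: weight 3+5=8, value 6+23=29
- item 2+item 3: weight 5+8=13, value 23+5=28
- item 2+item 4: weight 5+6=11, value 23+4=27
- item 2: weight 5, value 23
- item 1+item 3: weight 3+8=11, value 6+5=11
Best: 29 pts.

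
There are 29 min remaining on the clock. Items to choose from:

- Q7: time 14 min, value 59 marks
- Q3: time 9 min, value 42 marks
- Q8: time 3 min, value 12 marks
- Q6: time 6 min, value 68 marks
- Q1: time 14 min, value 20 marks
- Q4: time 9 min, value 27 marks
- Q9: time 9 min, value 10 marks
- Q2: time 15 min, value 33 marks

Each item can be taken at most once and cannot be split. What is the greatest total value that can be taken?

169 marks

Check high-value combinations within 29 min:
- Q7+Q3+Q6: time 14+9+6=29, value 59+42+68=169
- Q7+Q6+Q4: time 14+6+9=29, value 59+68+27=154
- Q3+Q8+Q6+Q4: time 9+3+6+9=27, value 42+12+68+27=149
- Q7+Q8+Q6: time 14+3+6=23, value 59+12+68=139
- Q3+Q6+Q4: time 9+6+9=24, value 42+68+27=137
Best: 169 marks.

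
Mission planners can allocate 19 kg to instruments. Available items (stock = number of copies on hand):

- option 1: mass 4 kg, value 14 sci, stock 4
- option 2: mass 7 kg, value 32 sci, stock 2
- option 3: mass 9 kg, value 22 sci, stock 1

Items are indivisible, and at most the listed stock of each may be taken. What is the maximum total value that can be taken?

78 sci

Top feasible selections:
- 1×option 1 + 2×option 2: mass 18, value 78
- 3×option 1 + 1×option 2: mass 19, value 74
- 2×option 2: mass 14, value 64
- 2×option 1 + 1×option 2: mass 15, value 60
Best: 78 sci.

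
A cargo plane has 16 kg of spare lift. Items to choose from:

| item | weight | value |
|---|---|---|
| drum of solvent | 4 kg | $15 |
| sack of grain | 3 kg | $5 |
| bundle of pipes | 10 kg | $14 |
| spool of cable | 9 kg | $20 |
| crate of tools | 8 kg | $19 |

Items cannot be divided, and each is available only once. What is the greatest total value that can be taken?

$40

Check high-value combinations within 16 kg:
- drum of solvent+sack of grain+spool of cable: weight 4+3+9=16, value 15+5+20=40
- drum of solvent+sack of grain+crate of tools: weight 4+3+8=15, value 15+5+19=39
- drum of solvent+spool of cable: weight 4+9=13, value 15+20=35
- drum of solvent+crate of tools: weight 4+8=12, value 15+19=34
- drum of solvent+bundle of pipes: weight 4+10=14, value 15+14=29
Best: $40.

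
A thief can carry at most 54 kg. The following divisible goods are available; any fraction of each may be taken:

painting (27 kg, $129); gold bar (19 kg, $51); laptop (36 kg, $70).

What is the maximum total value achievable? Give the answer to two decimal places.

Take in order of value per unit:
- painting (129/27 per unit): all 27 → value 129, running total 129.00
- gold bar (51/19 per unit): all 19 → value 51, running total 180.00
- laptop (70/36 per unit): 8 of 36 → value 8×70/36 = 15.5556, running total 195.56
Total 195.56.

195.56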